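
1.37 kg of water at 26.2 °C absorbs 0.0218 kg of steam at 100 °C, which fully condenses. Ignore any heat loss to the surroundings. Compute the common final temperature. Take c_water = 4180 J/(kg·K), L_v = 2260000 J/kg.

T_f ≈ 35.8 °C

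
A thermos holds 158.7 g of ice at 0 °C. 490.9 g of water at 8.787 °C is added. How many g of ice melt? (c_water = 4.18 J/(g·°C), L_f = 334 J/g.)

Water can give up m c ΔT = 490.9·4.18·8.787 = 18031 J before reaching 0 °C.
Melting all 158.7 g of ice would need 158.7·334 = 53006 J.
That's not enough to melt it all — equilibrium is at 0 °C with ice remaining.
m_melt = 18031 / L_f = 53.98 g.

m_melted ≈ 54 g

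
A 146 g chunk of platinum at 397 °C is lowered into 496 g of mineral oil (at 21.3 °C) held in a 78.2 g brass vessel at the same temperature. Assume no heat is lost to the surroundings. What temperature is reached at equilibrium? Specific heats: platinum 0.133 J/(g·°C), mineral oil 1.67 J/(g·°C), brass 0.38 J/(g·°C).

Setting the total heat transfer to zero:
146·0.133·(T − 397) + 496·1.67·(T − 21.3) + 78.2·0.38·(T − 21.3) = 0
877.45 T = 25985
T = 25985/877.45 ≈ 29.61 °C

T_f ≈ 29.6 °C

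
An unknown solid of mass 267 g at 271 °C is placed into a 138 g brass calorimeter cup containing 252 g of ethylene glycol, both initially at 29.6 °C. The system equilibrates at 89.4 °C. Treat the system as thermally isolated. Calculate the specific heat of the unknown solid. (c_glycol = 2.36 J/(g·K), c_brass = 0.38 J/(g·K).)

c ≈ 0.798 J/(g·K)

Let T be the final temperature. ΣQ_i = 0:
267×c×(89.4 − 271) + 252×2.36×(89.4 − 29.6) + 138×0.38×(89.4 − 29.6) = 0
-48487 c = -38700
c = -38700/-48487 ≈ 0.7982 J/(g·K)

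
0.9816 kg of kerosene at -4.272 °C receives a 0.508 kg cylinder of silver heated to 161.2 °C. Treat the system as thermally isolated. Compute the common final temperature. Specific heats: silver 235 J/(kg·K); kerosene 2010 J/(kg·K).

T_f ≈ 5.2 °C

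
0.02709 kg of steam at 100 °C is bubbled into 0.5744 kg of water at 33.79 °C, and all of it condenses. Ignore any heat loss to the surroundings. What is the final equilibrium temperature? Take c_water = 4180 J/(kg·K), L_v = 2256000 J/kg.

Energy conservation, ΣQ = 0:
steam→water at 100 °C releases m L_v = 0.02709·2256000 = 61115
  condensate cools 100→T: 0.02709·4180·(T − 100) = 113.24(T − 100)
  original water: 2401(T − 33.79)
2514.2 T = 61115 + 11324 + 81130 = 153568
T ≈ 61.08 °C (< 100 °C, so full condensation is consistent).

T_f ≈ 61.1 °C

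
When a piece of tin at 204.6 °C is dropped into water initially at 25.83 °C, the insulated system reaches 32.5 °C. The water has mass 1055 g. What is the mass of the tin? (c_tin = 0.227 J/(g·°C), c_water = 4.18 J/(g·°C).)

Heat gained plus heat lost sum to zero:
m×0.227×(32.5 − 204.6) + 1055×4.18×(32.5 − 25.83) = 0
-39.07 m = -29414
m = -29414/-39.07 ≈ 752.9 g

m ≈ 753 g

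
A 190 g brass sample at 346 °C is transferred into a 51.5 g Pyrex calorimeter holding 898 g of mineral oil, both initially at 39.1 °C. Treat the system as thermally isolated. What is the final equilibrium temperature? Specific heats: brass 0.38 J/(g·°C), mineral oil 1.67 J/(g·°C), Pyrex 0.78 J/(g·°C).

With ΣQ=0 the equilibrium temperature is the m·c-weighted mean:
T_f = (72.2*346 + 1499.7*39.1 + 40.17*39.1) / (72.2 + 1499.7 + 40.17)
    = 85189 / 1612 ≈ 52.85 °C

T_f ≈ 52.8 °C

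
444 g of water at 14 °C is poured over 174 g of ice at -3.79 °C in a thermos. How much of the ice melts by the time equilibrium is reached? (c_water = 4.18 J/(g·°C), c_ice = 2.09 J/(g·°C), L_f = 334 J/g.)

m_melted ≈ 73.7 g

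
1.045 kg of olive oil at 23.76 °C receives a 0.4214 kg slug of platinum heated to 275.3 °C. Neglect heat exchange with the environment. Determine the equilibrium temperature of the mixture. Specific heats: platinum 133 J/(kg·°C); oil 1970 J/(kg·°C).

T_f ≈ 30.4 °C

Energy conservation, ΣQ = 0:
0.4214*133*(T − 275.3) + 1.045*1970*(T − 23.76) = 0
56.05(T − 275.3) + 2058.6(T − 23.76) = 0
(56.05 + 2058.6) T = 56.05*275.3 + 2058.6*23.76
T ≈ 30.43 °C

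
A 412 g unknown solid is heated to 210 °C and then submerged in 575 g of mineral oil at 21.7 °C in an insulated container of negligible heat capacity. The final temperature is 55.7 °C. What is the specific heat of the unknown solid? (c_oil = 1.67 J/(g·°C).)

c ≈ 0.514 J/(g·°C)

Conservation of energy gives ΣQ = 0:
412×c×(55.7 − 210) + 575×1.67×(55.7 − 21.7) = 0
-63572 c = -32648
c = -32648/-63572 ≈ 0.5136 J/(g·°C)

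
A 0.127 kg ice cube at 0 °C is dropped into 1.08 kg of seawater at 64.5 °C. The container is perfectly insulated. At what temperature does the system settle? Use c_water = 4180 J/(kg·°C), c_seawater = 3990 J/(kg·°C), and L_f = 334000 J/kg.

Sum of m c ΔT and latent-heat terms is zero:
fusion: m_ice L_f = 0.127·334000 = 42418
  warm the meltwater: 530.86 T
  seawater: 4309.2(T − 64.5)
4840.1 T = 277943 − 42418 = 235525
T ≈ 48.66 °C (positive, so assuming full melt was valid).

T_f ≈ 48.7 °C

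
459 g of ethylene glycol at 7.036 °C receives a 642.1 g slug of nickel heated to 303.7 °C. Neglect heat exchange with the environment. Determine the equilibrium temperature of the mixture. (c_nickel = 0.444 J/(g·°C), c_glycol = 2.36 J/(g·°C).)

|Q_nickel| = |Q_glycol|:
642.1*0.444*(303.7 − T) = 459*2.36*(T − 7.036)
285.09(303.7 − T) = 1083.2(T − 7.036)
1368.3 T = 94204  ⇒  T ≈ 68.85 °C

T_f ≈ 68.8 °C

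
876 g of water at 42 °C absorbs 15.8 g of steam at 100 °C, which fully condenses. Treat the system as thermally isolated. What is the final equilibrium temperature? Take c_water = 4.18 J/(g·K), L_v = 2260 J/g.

T_f ≈ 52.6 °C

Heat gained plus heat lost sum to zero:
latent heat released on condensation: 15.8·2260 = 35708; condensed water 100 °C→T: 66.04(T − 100); water warms: 876·4.18·(T − 42) = 3661.7(T − 42)
3727.7 T = 35708 + 6604.4 + 153791 = 196103
T ≈ 52.61 °C (< 100 °C, so full condensation is consistent).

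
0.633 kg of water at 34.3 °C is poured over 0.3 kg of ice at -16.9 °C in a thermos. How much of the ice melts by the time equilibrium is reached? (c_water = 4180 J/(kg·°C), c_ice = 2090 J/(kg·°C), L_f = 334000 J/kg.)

Water can give up m c ΔT = 0.633×4180×34.3 = 90756 J before reaching 0 °C.
Of that, 0.3×2090×16.9 = 10596 J goes to bring the ice to 0 °C, leaving 80159 J.
Fully melting the ice requires m_ice L_f = 0.3×334000 = 100200 J.
80159 J < 100200 J, so only part of the ice melts and the system sits at 0 °C.
m_melt = 80159 / L_f = 0.24 kg.

m_melted ≈ 0.24 kg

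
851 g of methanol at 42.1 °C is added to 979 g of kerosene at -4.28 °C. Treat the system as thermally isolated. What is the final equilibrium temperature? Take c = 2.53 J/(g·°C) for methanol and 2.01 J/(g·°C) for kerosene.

With ΣQ=0 the equilibrium temperature is the m·c-weighted mean:
T_f = (2153×42.1 + 1967.8×(-4.28)) / (2153 + 1967.8)
    = 82220 / 4120.8 ≈ 19.95 °C

T_f ≈ 20.0 °C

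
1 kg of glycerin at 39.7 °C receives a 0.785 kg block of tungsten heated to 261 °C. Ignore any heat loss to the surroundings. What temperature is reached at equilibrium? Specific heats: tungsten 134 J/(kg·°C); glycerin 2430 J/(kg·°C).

T_f ≈ 48.9 °C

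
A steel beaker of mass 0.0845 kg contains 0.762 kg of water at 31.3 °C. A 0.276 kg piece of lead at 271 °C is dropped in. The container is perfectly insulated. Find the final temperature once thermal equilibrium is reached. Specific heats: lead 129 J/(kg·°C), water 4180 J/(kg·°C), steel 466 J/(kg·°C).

Taking heat into each body as positive, Σ m c ΔT = 0:
0.276·129·(T − 271) + 0.762·4180·(T − 31.3) + 0.0845·466·(T − 31.3) = 0
(35.6 + 3185.2 + 39.38) T = 35.6·271 + 3185.2·31.3 + 39.38·31.3
T ≈ 33.92 °C

T_f ≈ 33.9 °C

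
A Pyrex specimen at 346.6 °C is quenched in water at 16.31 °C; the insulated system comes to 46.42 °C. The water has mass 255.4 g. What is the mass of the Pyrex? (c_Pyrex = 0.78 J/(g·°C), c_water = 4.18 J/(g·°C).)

|Q_Pyrex| = |Q_water|:
m×0.78×(346.6 − 46.42) = 255.4×4.18×(46.42 − 16.31)
234.14 m = 32145  ⇒  m ≈ 137.3 g

m ≈ 137 g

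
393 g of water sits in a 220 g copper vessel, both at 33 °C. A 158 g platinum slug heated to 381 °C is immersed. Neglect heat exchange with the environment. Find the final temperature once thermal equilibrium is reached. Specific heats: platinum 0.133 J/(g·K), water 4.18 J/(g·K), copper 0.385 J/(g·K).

Energy conservation, ΣQ = 0:
158*0.133*(T − 381) + 393*4.18*(T − 33) + 220*0.385*(T − 33) = 0
(21.01 + 1642.7 + 84.7) T = 21.01*381 + 1642.7*33 + 84.7*33
T ≈ 37.18 °C

T_f ≈ 37.2 °C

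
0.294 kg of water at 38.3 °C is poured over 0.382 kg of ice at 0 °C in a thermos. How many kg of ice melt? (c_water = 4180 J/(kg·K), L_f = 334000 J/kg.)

m_melted ≈ 0.141 kg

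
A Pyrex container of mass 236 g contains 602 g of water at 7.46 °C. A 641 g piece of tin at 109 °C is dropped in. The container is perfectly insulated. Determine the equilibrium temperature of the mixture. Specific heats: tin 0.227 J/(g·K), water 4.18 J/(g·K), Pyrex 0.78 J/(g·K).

Let T be the final temperature. ΣQ_i = 0:
641·0.227·(T − 109) + 602·4.18·(T − 7.46) + 236·0.78·(T − 7.46) = 0
145.51(T − 109) + 2516.4(T − 7.46) + 184.08(T − 7.46) = 0
2845.9 T = 36006
T = 36006/2845.9 ≈ 12.65 °C

T_f ≈ 12.7 °C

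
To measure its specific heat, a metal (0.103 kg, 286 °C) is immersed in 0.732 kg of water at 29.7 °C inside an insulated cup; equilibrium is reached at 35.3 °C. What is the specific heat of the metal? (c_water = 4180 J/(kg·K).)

c ≈ 664 J/(kg·K)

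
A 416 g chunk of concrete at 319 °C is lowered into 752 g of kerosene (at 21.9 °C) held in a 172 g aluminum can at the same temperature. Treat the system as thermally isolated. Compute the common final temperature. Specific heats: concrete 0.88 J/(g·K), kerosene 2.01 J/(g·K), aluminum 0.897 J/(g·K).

With ΣQ=0 the equilibrium temperature is the m·c-weighted mean:
T_f = (366.08*319 + 1511.5*21.9 + 154.28*21.9) / (366.08 + 1511.5 + 154.28)
    = 153261 / 2031.9 ≈ 75.43 °C

T_f ≈ 75.4 °C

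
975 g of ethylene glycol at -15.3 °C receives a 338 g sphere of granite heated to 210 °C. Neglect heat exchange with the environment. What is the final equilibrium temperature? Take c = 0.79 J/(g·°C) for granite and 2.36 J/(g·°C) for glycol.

Let T be the final temperature. ΣQ_i = 0:
338*0.79*(T − 210) + 975*2.36*(T − (-15.3)) = 0
(267.02 + 2301) T = 267.02*210 + 2301*(-15.3)
T = 20869 / 2568 = 8.13 °C

T_f ≈ 8.1 °C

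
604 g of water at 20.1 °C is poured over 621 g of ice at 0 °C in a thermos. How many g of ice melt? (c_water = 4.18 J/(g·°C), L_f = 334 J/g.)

m_melted ≈ 152 g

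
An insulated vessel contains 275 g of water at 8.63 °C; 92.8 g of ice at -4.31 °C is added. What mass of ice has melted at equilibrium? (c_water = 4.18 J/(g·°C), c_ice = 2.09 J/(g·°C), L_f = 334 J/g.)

m_melted ≈ 27.2 g

Heat available from the water dropping to 0 °C: 275×4.18×8.63 = 9920.2 J.
Of that, 92.8×2.09×4.31 = 835.93 J goes to bring the ice to 0 °C, leaving 9084.3 J.
Melting all 92.8 g of ice would need 92.8×334 = 30995 J.
9084.3 J < 30995 J, so only part of the ice melts and the system sits at 0 °C.
m_melted×334 = 9084.3  ⇒  m_melted ≈ 27.2 g.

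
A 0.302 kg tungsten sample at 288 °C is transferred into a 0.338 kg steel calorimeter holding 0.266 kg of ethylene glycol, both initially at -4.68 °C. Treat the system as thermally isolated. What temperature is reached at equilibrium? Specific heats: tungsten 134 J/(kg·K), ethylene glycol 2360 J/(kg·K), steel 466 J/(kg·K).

T_f ≈ 9.7 °C

Heat gained plus heat lost sum to zero:
0.302*134*(T − 288) + 0.266*2360*(T − (-4.68)) + 0.338*466*(T − (-4.68)) = 0
40.47(T − 288) + 627.76(T − (-4.68)) + 157.51(T − (-4.68)) = 0
(40.47 + 627.76 + 157.51) T = 40.47*288 + 627.76*(-4.68) + 157.51*(-4.68)
T = 7979.7 / 825.74 = 9.66 °C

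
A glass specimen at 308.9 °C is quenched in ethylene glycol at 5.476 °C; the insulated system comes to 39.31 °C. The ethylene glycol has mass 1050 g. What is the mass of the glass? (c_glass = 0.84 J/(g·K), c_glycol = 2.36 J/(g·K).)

Energy conservation, ΣQ = 0:
m·0.84·(39.31 − 308.9) + 1050·2.36·(39.31 − 5.476) = 0
-226.46 m = -83841
m = -83841/-226.46 ≈ 370.2 g

m ≈ 370 g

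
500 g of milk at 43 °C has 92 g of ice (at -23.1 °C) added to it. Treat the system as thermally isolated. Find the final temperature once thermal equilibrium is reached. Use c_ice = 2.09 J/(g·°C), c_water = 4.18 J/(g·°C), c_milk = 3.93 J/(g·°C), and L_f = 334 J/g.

T_f ≈ 21.0 °C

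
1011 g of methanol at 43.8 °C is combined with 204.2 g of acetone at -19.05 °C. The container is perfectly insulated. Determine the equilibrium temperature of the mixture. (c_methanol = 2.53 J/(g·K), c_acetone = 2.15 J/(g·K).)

Taking heat into each body as positive, Σ m c ΔT = 0:
1011·2.53·(T − 43.8) + 204.2·2.15·(T − (-19.05)) = 0
2557.8(T − 43.8) + 439.03(T − (-19.05)) = 0
2996.9 T = 103669
T = 103669 / 2996.9 = 34.6 °C

T_f ≈ 34.6 °C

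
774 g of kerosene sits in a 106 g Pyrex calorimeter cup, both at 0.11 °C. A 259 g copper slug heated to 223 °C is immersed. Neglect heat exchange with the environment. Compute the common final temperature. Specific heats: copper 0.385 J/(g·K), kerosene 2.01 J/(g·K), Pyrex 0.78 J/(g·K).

Net heat exchanged in the isolated system is zero:
259*0.385*(T − 223) + 774*2.01*(T − 0.11) + 106*0.78*(T − 0.11) = 0
99.72(T − 223) + 1555.7(T − 0.11) + 82.68(T − 0.11) = 0
1738.1 T = 22417
T = 22417 / 1738.1 = 12.9 °C

T_f ≈ 12.9 °C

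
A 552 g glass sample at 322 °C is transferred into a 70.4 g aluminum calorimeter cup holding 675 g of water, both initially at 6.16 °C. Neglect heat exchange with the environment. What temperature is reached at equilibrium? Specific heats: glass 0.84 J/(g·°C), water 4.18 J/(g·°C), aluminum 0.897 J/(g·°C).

T_f ≈ 49.9 °C

Taking heat into each body as positive, Σ m c ΔT = 0:
552*0.84*(T − 322) + 675*4.18*(T − 6.16) + 70.4*0.897*(T − 6.16) = 0
463.68(T − 322) + 2821.5(T − 6.16) + 63.15(T − 6.16) = 0
3348.3 T = 167074
T = 167074 / 3348.3 = 49.9 °C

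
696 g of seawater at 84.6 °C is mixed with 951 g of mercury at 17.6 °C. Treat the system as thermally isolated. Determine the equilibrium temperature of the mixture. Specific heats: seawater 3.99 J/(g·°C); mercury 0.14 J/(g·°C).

Heat lost by the seawater equals heat gained by the mercury:
696·3.99·(84.6 − T) = 951·0.14·(T − 17.6)
2777(84.6 − T) = 133.14(T − 17.6)
2910.2 T = 237281  ⇒  T ≈ 81.53 °C

T_f ≈ 81.5 °C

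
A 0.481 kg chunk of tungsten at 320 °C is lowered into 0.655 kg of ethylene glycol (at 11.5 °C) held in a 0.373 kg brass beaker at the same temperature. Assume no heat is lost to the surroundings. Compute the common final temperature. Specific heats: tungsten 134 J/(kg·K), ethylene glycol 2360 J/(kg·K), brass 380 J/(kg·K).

T_f ≈ 22.8 °C

Net heat exchanged in the isolated system is zero:
0.481×134×(T − 320) + 0.655×2360×(T − 11.5) + 0.373×380×(T − 11.5) = 0
(64.45 + 1545.8 + 141.74) T = 64.45×320 + 1545.8×11.5 + 141.74×11.5
T ≈ 22.85 °C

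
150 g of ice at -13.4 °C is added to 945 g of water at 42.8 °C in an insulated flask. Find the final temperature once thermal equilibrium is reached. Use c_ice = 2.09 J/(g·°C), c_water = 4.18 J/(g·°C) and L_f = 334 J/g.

T_f ≈ 25.1 °C

Let T be the final temperature. ΣQ_i = 0:
warm ice to 0 °C: 150×2.09×(0 − (-13.4)) = 4200.9; fusion: m_ice L_f = 150×334 = 50100; warm the meltwater: 627 T; water: 3950.1(T − 42.8)
4577.1 T = 169064 − 54301 = 114763
T ≈ 25.07 °C (positive, so assuming full melt was valid).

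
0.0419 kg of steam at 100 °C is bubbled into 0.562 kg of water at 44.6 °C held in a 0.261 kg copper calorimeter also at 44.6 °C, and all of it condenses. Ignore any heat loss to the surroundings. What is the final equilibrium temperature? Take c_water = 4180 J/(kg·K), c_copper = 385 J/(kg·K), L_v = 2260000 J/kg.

T_f ≈ 84.4 °C

Setting the total heat transfer to zero:
latent heat released on condensation: 0.0419·2260000 = 94694; condensate cools 100→T: 0.0419·4180·(T − 100) = 175.14(T − 100); water warms: 0.562·4180·(T − 44.6) = 2349.2(T − 44.6); copper cup: 0.261·385·(T − 44.6) = 100.48(T − 44.6)
2624.8 T = 94694 + 17514 + 109254 = 221462
T ≈ 84.37 °C (< 100 °C, so full condensation is consistent).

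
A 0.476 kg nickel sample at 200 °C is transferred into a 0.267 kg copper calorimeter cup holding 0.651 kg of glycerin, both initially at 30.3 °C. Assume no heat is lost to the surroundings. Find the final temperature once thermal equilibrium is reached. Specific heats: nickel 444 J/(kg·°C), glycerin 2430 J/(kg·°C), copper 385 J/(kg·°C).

T_f ≈ 49.2 °C

T_f = Σ m_i c_i T_i / Σ m_i c_i:
T_f = (211.34·200 + 1581.9·30.3 + 102.8·30.3) / (211.34 + 1581.9 + 102.8)
    = 93316 / 1896.1 ≈ 49.22 °C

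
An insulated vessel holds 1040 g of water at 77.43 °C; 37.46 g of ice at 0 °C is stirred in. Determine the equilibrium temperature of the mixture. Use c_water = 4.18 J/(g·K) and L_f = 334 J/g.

T_f ≈ 72.0 °C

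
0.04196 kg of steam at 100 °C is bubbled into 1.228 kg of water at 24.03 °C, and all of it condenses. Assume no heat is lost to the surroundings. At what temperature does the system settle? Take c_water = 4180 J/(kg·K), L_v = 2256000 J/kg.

T_f ≈ 44.4 °C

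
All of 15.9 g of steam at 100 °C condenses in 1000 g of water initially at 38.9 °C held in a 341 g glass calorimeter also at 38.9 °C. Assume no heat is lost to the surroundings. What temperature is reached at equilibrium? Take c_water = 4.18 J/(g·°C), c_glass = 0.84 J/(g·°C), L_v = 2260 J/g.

T_f ≈ 47.7 °C

Let T be the final temperature. ΣQ_i = 0:
condense steam: −15.9×2260 = −35934
  condensed water 100 °C→T: 66.46(T − 100)
  original water: 4180(T − 38.9)
  cup: 286.44(T − 38.9)
4532.9 T = 35934 + 6646.2 + 173745 = 216325
T ≈ 47.72 °C, under the boiling point, so the assumption holds.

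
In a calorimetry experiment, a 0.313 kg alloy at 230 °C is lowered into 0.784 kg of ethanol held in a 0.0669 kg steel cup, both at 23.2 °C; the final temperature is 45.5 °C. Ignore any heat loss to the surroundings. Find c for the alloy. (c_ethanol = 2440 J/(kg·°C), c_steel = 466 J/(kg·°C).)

c ≈ 751 J/(kg·°C)

Net heat exchanged in the isolated system is zero:
0.313·c·(45.5 − 230) + 0.784·2440·(45.5 − 23.2) + 0.0669·466·(45.5 − 23.2) = 0
-57.75 c = -43354
c = -43354/-57.75 ≈ 750.7 J/(kg·°C)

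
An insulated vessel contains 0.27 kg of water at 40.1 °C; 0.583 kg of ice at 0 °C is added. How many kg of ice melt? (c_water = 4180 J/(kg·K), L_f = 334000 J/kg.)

m_melted ≈ 0.135 kg

Water can give up m c ΔT = 0.27×4180×40.1 = 45257 J before reaching 0 °C.
Melting all 0.583 kg of ice would need 0.583×334000 = 194722 J.
45257 J < 194722 J, so only part of the ice melts and the system sits at 0 °C.
m_melted×334000 = 45257  ⇒  m_melted ≈ 0.1355 kg.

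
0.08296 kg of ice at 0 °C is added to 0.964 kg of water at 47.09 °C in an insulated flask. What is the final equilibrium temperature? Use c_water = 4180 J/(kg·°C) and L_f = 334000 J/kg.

T_f ≈ 37.0 °C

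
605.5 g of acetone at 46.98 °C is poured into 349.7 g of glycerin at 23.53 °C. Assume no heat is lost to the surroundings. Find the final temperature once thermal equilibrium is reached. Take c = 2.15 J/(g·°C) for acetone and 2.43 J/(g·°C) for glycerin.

T_f ≈ 37.7 °C

|Q_acetone| = |Q_glycerin|:
605.5·2.15·(46.98 − T) = 349.7·2.43·(T − 23.53)
1301.8(46.98 − T) = 849.77(T − 23.53)
2151.6 T = 81155  ⇒  T ≈ 37.72 °C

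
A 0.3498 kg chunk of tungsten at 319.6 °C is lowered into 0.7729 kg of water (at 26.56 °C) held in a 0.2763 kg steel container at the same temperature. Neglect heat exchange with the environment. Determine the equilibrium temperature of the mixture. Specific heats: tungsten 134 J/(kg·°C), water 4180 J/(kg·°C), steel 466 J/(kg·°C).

T_f is the heat-capacity-weighted average of the initial temperatures:
T_f = (46.87*319.6 + 3230.7*26.56 + 128.76*26.56) / (46.87 + 3230.7 + 128.76)
    = 104208 / 3406.4 ≈ 30.59 °C

T_f ≈ 30.6 °C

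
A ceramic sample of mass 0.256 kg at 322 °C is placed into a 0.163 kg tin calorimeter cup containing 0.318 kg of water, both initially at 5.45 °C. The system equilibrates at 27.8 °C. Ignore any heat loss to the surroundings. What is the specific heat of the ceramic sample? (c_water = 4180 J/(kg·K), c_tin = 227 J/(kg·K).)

c ≈ 405 J/(kg·K)

Heat gained plus heat lost sum to zero:
0.256·c·(27.8 − 322) + 0.318·4180·(27.8 − 5.45) + 0.163·227·(27.8 − 5.45) = 0
-75.32 c = -30535
c = -30535/-75.32 ≈ 405.4 J/(kg·K)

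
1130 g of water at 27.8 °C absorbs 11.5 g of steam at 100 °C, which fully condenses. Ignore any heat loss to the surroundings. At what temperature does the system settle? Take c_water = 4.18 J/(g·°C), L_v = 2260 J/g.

Energy balance with sensible and latent terms:
condense steam: −11.5·2260 = −25990
  condensed water 100 °C→T: 48.07(T − 100)
  original water: 4723.4(T − 27.8)
4771.5 T = 25990 + 4807 + 131311 = 162108
T ≈ 33.97 °C — below 100 °C, confirming all the steam condensed.

T_f ≈ 34.0 °C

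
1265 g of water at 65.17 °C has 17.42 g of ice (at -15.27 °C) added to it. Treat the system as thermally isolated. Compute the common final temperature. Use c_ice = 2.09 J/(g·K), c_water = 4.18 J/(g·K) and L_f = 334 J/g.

Energy balance with sensible and latent terms:
ice -15.27→0 °C: 17.42×2.09×15.27 = 555.95
  fusion: m_ice L_f = 17.42×334 = 5818.3
  warm the meltwater: 72.82 T
  water cools: 1265×4.18×(T − 65.17) = 5287.7(T − 65.17)
5360.5 T = 344599 − 6374.2 = 338225
T ≈ 63.10 °C. Since T > 0 °C, the all-ice-melts assumption holds.

T_f ≈ 63.1 °C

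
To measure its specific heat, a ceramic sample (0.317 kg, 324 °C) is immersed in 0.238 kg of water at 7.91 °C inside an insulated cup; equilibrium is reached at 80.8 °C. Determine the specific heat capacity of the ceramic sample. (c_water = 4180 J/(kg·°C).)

c ≈ 941 J/(kg·°C)

m_s c (T_s − T_f) = m_water c_water (T_f − T_0):
0.317×c×(324 − 80.8) = 0.238×4180×(80.8 − 7.91)
77.09 c = 72514  ⇒  c ≈ 940.6 J/(kg·°C)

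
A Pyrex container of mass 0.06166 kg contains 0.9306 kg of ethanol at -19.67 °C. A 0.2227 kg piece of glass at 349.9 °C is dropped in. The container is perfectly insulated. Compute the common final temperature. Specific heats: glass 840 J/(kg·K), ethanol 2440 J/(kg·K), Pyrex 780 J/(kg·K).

T_f ≈ 7.9 °C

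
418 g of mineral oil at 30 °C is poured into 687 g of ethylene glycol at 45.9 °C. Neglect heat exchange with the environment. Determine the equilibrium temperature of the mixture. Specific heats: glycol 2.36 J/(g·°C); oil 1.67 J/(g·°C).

T_f is the heat-capacity-weighted average of the initial temperatures:
T_f = (1621.3×45.9 + 698.06×30) / (1621.3 + 698.06)
    = 95360 / 2319.4 ≈ 41.11 °C

T_f ≈ 41.1 °C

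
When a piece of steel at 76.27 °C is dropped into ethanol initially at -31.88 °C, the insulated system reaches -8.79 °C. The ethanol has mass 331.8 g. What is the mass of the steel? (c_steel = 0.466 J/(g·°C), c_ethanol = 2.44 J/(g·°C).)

m ≈ 472 g

Net heat exchanged in the isolated system is zero:
m·0.466·(-8.79 − 76.27) + 331.8·2.44·(-8.79 − (-31.88)) = 0
-39.64 m = -18693
m = -18693/-39.64 ≈ 471.6 g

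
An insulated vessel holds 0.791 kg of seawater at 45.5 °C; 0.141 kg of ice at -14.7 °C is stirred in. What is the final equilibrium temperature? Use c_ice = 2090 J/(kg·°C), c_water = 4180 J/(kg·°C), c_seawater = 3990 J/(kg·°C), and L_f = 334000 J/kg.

Taking heat into each body as positive, Σ m c ΔT = 0:
warm ice to 0 °C: 0.141×2090×(0 − (-14.7)) = 4331.9
  latent heat to melt: 0.141×334000 = 47094
  warm the meltwater: 589.38 T
  seawater: 3156.1(T − 45.5)
3745.5 T = 143602 − 51426 = 92176
T ≈ 24.61 °C — above 0 °C, consistent with complete melting.

T_f ≈ 24.6 °C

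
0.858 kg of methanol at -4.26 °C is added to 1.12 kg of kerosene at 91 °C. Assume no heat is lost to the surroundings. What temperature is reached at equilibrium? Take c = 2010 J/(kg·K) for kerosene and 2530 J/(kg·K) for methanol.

T_f ≈ 44.2 °C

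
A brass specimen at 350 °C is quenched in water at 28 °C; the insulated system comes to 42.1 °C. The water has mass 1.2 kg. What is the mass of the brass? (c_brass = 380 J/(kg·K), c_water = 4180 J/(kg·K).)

Heat gained plus heat lost sum to zero:
m×380×(42.1 − 350) + 1.2×4180×(42.1 − 28) = 0
-117002 m = -70726
m = -70726/-117002 ≈ 0.6045 kg

m ≈ 0.604 kg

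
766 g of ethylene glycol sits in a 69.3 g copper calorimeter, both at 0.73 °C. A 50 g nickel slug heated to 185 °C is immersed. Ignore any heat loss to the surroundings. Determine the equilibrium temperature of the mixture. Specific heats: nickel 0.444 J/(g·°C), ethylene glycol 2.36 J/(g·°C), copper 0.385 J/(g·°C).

T_f ≈ 2.9 °C

Taking heat into each body as positive, Σ m c ΔT = 0:
50*0.444*(T − 185) + 766*2.36*(T − 0.73) + 69.3*0.385*(T − 0.73) = 0
22.2(T − 185) + 1807.8(T − 0.73) + 26.68(T − 0.73) = 0
(22.2 + 1807.8 + 26.68) T = 22.2*185 + 1807.8*0.73 + 26.68*0.73
T = 5446.1/1856.6 ≈ 2.93 °C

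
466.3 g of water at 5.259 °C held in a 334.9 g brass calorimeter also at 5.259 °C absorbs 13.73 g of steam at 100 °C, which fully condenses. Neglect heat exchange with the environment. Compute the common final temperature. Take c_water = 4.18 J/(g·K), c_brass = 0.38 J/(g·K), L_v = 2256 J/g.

Energy conservation, ΣQ = 0:
steam→water at 100 °C releases m L_v = 13.73·2256 = 30975
  condensed water 100 °C→T: 57.39(T − 100)
  water warms: 466.3·4.18·(T − 5.259) = 1949.1(T − 5.259)
  cup: 127.26(T − 5.259)
2133.8 T = 30975 + 5739.1 + 10920 = 47634
T ≈ 22.32 °C, under the boiling point, so the assumption holds.

T_f ≈ 22.3 °C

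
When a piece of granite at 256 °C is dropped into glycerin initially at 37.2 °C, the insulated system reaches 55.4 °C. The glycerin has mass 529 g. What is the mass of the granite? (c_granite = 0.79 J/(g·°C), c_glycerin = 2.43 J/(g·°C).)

m ≈ 148 g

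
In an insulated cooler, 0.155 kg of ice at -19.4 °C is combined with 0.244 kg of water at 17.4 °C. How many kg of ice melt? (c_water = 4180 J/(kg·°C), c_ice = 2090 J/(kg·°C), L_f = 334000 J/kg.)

Cooling the water to 0 °C releases 0.244·4180·17.4 = 17747 J.
Of that, 0.155·2090·19.4 = 6284.6 J goes to bring the ice to 0 °C, leaving 11462 J.
Melting all 0.155 kg of ice would need 0.155·334000 = 51770 J.
That's not enough to melt it all — equilibrium is at 0 °C with ice remaining.
Mass melted = 11462/334000 ≈ 0.03432 kg.

m_melted ≈ 0.0343 kg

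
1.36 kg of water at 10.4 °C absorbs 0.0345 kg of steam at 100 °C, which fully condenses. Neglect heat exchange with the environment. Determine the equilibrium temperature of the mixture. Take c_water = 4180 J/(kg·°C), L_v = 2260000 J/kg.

T_f ≈ 26.0 °C

Energy balance with sensible and latent terms:
condense steam: −0.0345×2260000 = −77970; condensed water 100 °C→T: 144.21(T − 100); original water: 5684.8(T − 10.4)
5829 T = 77970 + 14421 + 59122 = 151513
T ≈ 25.99 °C, under the boiling point, so the assumption holds.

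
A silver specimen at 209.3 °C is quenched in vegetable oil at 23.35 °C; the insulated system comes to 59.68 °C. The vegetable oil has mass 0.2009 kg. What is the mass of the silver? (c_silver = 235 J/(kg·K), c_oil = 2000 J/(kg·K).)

m ≈ 0.415 kg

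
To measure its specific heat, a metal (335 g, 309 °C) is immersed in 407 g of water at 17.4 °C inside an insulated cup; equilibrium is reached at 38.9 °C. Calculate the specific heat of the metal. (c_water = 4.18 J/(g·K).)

Heat gained plus heat lost sum to zero:
335×c×(38.9 − 309) + 407×4.18×(38.9 − 17.4) = 0
-90484 c = -36577
c = -36577/-90484 ≈ 0.4042 J/(g·K)

c ≈ 0.404 J/(g·K)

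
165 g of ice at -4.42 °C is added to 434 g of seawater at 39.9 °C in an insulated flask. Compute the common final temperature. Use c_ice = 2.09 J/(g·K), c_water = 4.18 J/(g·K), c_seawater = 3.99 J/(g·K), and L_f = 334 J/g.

Let T be the final temperature. ΣQ_i = 0:
ice -4.42→0 °C: 165·2.09·4.42 = 1524.2; melt ice: 165·334 = 55110; warm the meltwater: 689.7 T; seawater: 1731.7(T − 39.9)
2421.4 T = 69093 − 56634 = 12459
T ≈ 5.15 °C (positive, so assuming full melt was valid).

T_f ≈ 5.1 °C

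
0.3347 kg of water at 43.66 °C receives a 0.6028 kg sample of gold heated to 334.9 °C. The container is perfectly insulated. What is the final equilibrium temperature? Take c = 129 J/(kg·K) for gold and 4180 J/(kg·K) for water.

T_f ≈ 59.0 °C

Let T be the final temperature. ΣQ_i = 0:
0.6028·129·(T − 334.9) + 0.3347·4180·(T − 43.66) = 0
77.76(T − 334.9) + 1399(T − 43.66) = 0
1476.8 T = 87125
T ≈ 59.00 °C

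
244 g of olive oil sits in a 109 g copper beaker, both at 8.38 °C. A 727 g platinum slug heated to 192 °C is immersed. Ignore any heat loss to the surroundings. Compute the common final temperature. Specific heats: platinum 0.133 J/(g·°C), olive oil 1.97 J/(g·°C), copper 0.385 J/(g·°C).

T_f ≈ 37.0 °C

Energy conservation, ΣQ = 0:
727×0.133×(T − 192) + 244×1.97×(T − 8.38) + 109×0.385×(T − 8.38) = 0
(96.69 + 480.68 + 41.97) T = 96.69×192 + 480.68×8.38 + 41.97×8.38
T = 22944/619.34 ≈ 37.05 °C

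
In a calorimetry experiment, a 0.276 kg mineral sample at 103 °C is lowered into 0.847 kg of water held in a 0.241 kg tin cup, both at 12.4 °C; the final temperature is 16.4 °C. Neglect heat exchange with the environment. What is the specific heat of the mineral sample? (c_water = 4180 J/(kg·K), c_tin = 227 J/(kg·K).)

c ≈ 602 J/(kg·K)

Taking heat into each body as positive, Σ m c ΔT = 0:
0.276·c·(16.4 − 103) + 0.847·4180·(16.4 − 12.4) + 0.241·227·(16.4 − 12.4) = 0
-23.9 c = -14381
c = -14381/-23.9 ≈ 601.7 J/(kg·K)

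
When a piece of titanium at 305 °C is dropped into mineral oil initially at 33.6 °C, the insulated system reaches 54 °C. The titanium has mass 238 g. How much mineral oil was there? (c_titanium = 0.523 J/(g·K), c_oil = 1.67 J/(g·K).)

m ≈ 917 g

Energy conservation, ΣQ = 0:
238×0.523×(54 − 305) + m×1.67×(54 − 33.6) = 0
34.07 m = 31243
m = 31243/34.07 ≈ 917.1 g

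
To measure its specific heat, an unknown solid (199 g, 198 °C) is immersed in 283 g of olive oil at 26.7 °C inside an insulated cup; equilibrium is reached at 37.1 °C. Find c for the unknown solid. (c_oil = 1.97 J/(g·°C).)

c ≈ 0.181 J/(g·°C)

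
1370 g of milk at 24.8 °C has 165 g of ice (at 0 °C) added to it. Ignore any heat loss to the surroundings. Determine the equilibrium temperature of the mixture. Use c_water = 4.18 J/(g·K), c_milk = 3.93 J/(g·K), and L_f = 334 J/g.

T_f ≈ 12.9 °C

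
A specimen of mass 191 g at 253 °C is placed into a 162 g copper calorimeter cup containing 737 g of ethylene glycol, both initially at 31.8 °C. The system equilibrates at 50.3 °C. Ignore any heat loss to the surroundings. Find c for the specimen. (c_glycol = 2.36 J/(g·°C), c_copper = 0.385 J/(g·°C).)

c ≈ 0.861 J/(g·°C)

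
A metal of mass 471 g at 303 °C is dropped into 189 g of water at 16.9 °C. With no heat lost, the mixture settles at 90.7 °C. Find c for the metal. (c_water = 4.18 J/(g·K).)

m_s c (T_s − T_f) = m_water c_water (T_f − T_0):
471×c×(303 − 90.7) = 189×4.18×(90.7 − 16.9)
99993 c = 58303  ⇒  c ≈ 0.5831 J/(g·K)

c ≈ 0.583 J/(g·K)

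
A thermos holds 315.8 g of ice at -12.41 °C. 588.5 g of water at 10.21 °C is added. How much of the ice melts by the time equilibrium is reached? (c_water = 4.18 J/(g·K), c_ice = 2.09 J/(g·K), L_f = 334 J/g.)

m_melted ≈ 50.7 g

Water can give up m c ΔT = 588.5×4.18×10.21 = 25116 J before reaching 0 °C.
Of that, 315.8×2.09×12.41 = 8190.9 J goes to bring the ice to 0 °C, leaving 16925 J.
To melt every bit of ice: 315.8×334 = 105477 J.
Since 16925 < 105477 J, not all the ice melts; equilibrium is at 0 °C.
Mass melted = 16925/334 ≈ 50.67 g.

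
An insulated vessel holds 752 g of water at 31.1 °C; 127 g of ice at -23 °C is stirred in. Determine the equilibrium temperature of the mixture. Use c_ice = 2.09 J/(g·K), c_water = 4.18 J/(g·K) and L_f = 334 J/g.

T_f ≈ 13.4 °C

Energy conservation, ΣQ = 0:
warm ice to 0 °C: 127×2.09×(0 − (-23)) = 6104.9; fusion: m_ice L_f = 127×334 = 42418; warm the meltwater: 530.86 T; water: 3143.4(T − 31.1)
3674.2 T = 97758 − 48523 = 49236
T ≈ 13.40 °C (positive, so assuming full melt was valid).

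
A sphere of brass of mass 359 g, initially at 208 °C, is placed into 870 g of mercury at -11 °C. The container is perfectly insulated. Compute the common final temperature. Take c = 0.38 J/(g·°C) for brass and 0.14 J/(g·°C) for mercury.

T_f ≈ 104.7 °C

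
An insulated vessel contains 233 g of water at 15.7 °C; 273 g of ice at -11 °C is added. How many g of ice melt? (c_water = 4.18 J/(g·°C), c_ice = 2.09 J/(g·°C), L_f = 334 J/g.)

Heat available from the water dropping to 0 °C: 233×4.18×15.7 = 15291 J.
Of that, 273×2.09×11 = 6276.3 J goes to bring the ice to 0 °C, leaving 9014.6 J.
Melting all 273 g of ice would need 273×334 = 91182 J.
Since 9014.6 < 91182 J, not all the ice melts; equilibrium is at 0 °C.
m_melted×334 = 9014.6  ⇒  m_melted ≈ 26.99 g.

m_melted ≈ 27 g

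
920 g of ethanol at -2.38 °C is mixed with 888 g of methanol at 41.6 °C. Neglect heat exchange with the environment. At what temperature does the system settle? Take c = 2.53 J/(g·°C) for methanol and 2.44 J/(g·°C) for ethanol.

Energy conservation, ΣQ = 0:
888×2.53×(T − 41.6) + 920×2.44×(T − (-2.38)) = 0
(2246.6 + 2244.8) T = 2246.6×41.6 + 2244.8×(-2.38)
T = 88118 / 4491.4 = 19.6 °C

T_f ≈ 19.6 °C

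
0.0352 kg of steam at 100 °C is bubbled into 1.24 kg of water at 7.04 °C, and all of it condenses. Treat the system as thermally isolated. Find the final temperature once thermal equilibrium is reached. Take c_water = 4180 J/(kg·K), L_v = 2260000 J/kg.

Let T be the final temperature. ΣQ_i = 0:
latent heat released on condensation: 0.0352×2260000 = 79552; condensed water 100 °C→T: 147.14(T − 100); original water: 5183.2(T − 7.04)
5330.3 T = 79552 + 14714 + 36490 = 130755
T ≈ 24.53 °C — below 100 °C, confirming all the steam condensed.

T_f ≈ 24.5 °C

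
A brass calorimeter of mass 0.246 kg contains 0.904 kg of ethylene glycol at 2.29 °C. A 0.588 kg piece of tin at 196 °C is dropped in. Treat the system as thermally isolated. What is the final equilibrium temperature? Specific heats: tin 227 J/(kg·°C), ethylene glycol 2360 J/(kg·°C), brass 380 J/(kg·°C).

Net heat exchanged in the isolated system is zero:
0.588·227·(T − 196) + 0.904·2360·(T − 2.29) + 0.246·380·(T − 2.29) = 0
133.48(T − 196) + 2133.4(T − 2.29) + 93.48(T − 2.29) = 0
(133.48 + 2133.4 + 93.48) T = 133.48·196 + 2133.4·2.29 + 93.48·2.29
T ≈ 13.24 °C

T_f ≈ 13.2 °C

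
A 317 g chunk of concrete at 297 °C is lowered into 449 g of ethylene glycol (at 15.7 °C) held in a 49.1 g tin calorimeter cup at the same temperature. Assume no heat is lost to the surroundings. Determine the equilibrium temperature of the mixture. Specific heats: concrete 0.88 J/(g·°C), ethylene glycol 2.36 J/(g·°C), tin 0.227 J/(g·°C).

T_f ≈ 73.8 °C

Conservation of energy gives ΣQ = 0:
317×0.88×(T − 297) + 449×2.36×(T − 15.7) + 49.1×0.227×(T − 15.7) = 0
(278.96 + 1059.6 + 11.15) T = 278.96×297 + 1059.6×15.7 + 11.15×15.7
T = 99662 / 1349.7 = 73.8 °C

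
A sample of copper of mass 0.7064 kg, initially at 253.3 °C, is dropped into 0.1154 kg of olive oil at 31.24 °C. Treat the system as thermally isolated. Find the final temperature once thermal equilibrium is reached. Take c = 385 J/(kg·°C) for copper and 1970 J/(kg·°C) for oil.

Net heat exchanged in the isolated system is zero:
0.7064*385*(T − 253.3) + 0.1154*1970*(T − 31.24) = 0
271.96(T − 253.3) + 227.34(T − 31.24) = 0
(271.96 + 227.34) T = 271.96*253.3 + 227.34*31.24
T ≈ 152.19 °C

T_f ≈ 152.2 °C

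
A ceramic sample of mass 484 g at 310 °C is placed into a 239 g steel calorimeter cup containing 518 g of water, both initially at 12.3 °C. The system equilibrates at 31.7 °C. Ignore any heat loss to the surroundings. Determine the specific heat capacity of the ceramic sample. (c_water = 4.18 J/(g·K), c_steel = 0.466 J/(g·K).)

c ≈ 0.328 J/(g·K)

Setting the total heat transfer to zero:
484·c·(31.7 − 310) + 518·4.18·(31.7 − 12.3) + 239·0.466·(31.7 − 12.3) = 0
-134697 c = -44166
c = -44166/-134697 ≈ 0.3279 J/(g·K)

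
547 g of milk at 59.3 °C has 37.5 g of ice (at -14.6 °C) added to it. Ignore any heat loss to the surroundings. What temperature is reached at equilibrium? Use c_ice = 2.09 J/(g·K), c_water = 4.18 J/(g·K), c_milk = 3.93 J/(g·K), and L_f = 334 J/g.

Taking heat into each body as positive, Σ m c ΔT = 0:
warm ice to 0 °C: 37.5×2.09×(0 − (-14.6)) = 1144.3
  latent heat to melt: 37.5×334 = 12525
  meltwater 0→T: 37.5×4.18×T = 156.75 T
  milk: 2149.7(T − 59.3)
2306.5 T = 127478 − 13669 = 113809
T ≈ 49.34 °C — above 0 °C, consistent with complete melting.

T_f ≈ 49.3 °C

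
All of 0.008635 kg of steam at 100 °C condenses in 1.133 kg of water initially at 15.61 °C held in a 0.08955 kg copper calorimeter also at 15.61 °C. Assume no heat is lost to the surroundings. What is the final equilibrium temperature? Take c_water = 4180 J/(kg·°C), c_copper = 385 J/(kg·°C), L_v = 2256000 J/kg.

T_f ≈ 20.3 °C

Setting the total heat transfer to zero:
condense steam: −0.008635·2256000 = −19481
  condensed water 100 °C→T: 36.09(T − 100)
  water warms: 1.133·4180·(T − 15.61) = 4735.9(T − 15.61)
  copper cup: 0.08955·385·(T − 15.61) = 34.48(T − 15.61)
4806.5 T = 19481 + 3609.4 + 74466 = 97556
T ≈ 20.30 °C, under the boiling point, so the assumption holds.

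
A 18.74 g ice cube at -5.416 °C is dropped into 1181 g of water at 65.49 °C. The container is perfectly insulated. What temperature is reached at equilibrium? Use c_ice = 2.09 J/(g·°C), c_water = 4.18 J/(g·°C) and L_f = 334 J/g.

T_f ≈ 63.2 °C

Conservation of energy gives ΣQ = 0:
ice -5.416→0 °C: 18.74×2.09×5.416 = 212.13; latent heat to melt: 18.74×334 = 6259.2; warm the meltwater: 78.33 T; water cools: 1181×4.18×(T − 65.49) = 4936.6(T − 65.49)
5014.9 T = 323297 − 6471.3 = 316825
T ≈ 63.18 °C (positive, so assuming full melt was valid).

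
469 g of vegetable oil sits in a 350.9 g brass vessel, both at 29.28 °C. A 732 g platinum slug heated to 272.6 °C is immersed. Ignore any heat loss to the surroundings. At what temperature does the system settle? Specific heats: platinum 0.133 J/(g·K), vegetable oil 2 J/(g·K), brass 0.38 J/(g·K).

T_f ≈ 49.5 °C

Let T be the final temperature. ΣQ_i = 0:
732·0.133·(T − 272.6) + 469·2·(T − 29.28) + 350.9·0.38·(T − 29.28) = 0
1168.7 T = 57908
T ≈ 49.55 °C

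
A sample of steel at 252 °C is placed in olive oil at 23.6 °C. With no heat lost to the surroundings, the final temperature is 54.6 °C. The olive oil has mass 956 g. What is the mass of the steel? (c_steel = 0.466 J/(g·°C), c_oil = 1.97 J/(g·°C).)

m ≈ 635 g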